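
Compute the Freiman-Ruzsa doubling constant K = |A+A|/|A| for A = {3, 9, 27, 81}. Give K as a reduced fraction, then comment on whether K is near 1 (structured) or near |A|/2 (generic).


|A| = 4.
Compute A + A by enumerating all 16 pairs.
A + A = {6, 12, 18, 30, 36, 54, 84, 90, 108, 162}, so |A + A| = 10.
K = |A + A| / |A| = 10/4 = 5/2 ≈ 2.5000.
Reference: AP of size 4 gives K = 7/4 ≈ 1.7500; a fully generic set of size 4 gives K ≈ 2.5000.

|A| = 4, |A + A| = 10, K = 10/4 = 5/2.


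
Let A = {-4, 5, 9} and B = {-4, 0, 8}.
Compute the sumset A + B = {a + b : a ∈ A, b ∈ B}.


A + B = {a + b : a ∈ A, b ∈ B}.
Enumerate all |A|·|B| = 3·3 = 9 pairs (a, b) and collect distinct sums.
a = -4: -4+-4=-8, -4+0=-4, -4+8=4
a = 5: 5+-4=1, 5+0=5, 5+8=13
a = 9: 9+-4=5, 9+0=9, 9+8=17
Collecting distinct sums: A + B = {-8, -4, 1, 4, 5, 9, 13, 17}
|A + B| = 8

A + B = {-8, -4, 1, 4, 5, 9, 13, 17}


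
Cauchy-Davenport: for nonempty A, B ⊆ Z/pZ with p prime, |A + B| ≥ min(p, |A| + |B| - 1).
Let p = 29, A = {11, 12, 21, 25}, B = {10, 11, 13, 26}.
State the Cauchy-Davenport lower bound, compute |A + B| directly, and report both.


Cauchy-Davenport: |A + B| ≥ min(p, |A| + |B| - 1) for A, B nonempty in Z/pZ.
|A| = 4, |B| = 4, p = 29.
CD lower bound = min(29, 4 + 4 - 1) = min(29, 7) = 7.
Compute A + B mod 29 directly:
a = 11: 11+10=21, 11+11=22, 11+13=24, 11+26=8
a = 12: 12+10=22, 12+11=23, 12+13=25, 12+26=9
a = 21: 21+10=2, 21+11=3, 21+13=5, 21+26=18
a = 25: 25+10=6, 25+11=7, 25+13=9, 25+26=22
A + B = {2, 3, 5, 6, 7, 8, 9, 18, 21, 22, 23, 24, 25}, so |A + B| = 13.
Verify: 13 ≥ 7? Yes ✓.

CD lower bound = 7, actual |A + B| = 13.


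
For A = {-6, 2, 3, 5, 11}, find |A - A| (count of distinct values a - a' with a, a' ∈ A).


A - A = {a - a' : a, a' ∈ A}; |A| = 5.
Bounds: 2|A|-1 ≤ |A - A| ≤ |A|² - |A| + 1, i.e. 9 ≤ |A - A| ≤ 21.
Note: 0 ∈ A - A always (from a - a). The set is symmetric: if d ∈ A - A then -d ∈ A - A.
Enumerate nonzero differences d = a - a' with a > a' (then include -d):
Positive differences: {1, 2, 3, 6, 8, 9, 11, 17}
Full difference set: {0} ∪ (positive diffs) ∪ (negative diffs).
|A - A| = 1 + 2·8 = 17 (matches direct enumeration: 17).

|A - A| = 17


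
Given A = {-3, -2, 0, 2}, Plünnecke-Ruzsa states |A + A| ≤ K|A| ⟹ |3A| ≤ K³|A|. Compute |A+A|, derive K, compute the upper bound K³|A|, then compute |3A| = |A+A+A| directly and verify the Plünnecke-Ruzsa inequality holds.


|A| = 4.
Step 1: Compute A + A by enumerating all 16 pairs.
A + A = {-6, -5, -4, -3, -2, -1, 0, 2, 4}, so |A + A| = 9.
Step 2: Doubling constant K = |A + A|/|A| = 9/4 = 9/4 ≈ 2.2500.
Step 3: Plünnecke-Ruzsa gives |3A| ≤ K³·|A| = (2.2500)³ · 4 ≈ 45.5625.
Step 4: Compute 3A = A + A + A directly by enumerating all triples (a,b,c) ∈ A³; |3A| = 14.
Step 5: Check 14 ≤ 45.5625? Yes ✓.

K = 9/4, Plünnecke-Ruzsa bound K³|A| ≈ 45.5625, |3A| = 14, inequality holds.


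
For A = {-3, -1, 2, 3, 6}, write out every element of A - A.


A - A = {a - a' : a, a' ∈ A}.
Compute a - a' for each ordered pair (a, a'):
a = -3: -3--3=0, -3--1=-2, -3-2=-5, -3-3=-6, -3-6=-9
a = -1: -1--3=2, -1--1=0, -1-2=-3, -1-3=-4, -1-6=-7
a = 2: 2--3=5, 2--1=3, 2-2=0, 2-3=-1, 2-6=-4
a = 3: 3--3=6, 3--1=4, 3-2=1, 3-3=0, 3-6=-3
a = 6: 6--3=9, 6--1=7, 6-2=4, 6-3=3, 6-6=0
Collecting distinct values (and noting 0 appears from a-a):
A - A = {-9, -7, -6, -5, -4, -3, -2, -1, 0, 1, 2, 3, 4, 5, 6, 7, 9}
|A - A| = 17

A - A = {-9, -7, -6, -5, -4, -3, -2, -1, 0, 1, 2, 3, 4, 5, 6, 7, 9}


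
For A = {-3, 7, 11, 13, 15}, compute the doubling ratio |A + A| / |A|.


|A| = 5.
Compute A + A by enumerating all 25 pairs.
A + A = {-6, 4, 8, 10, 12, 14, 18, 20, 22, 24, 26, 28, 30}, so |A + A| = 13.
K = |A + A| / |A| = 13/5 (already in lowest terms) ≈ 2.6000.
Reference: AP of size 5 gives K = 9/5 ≈ 1.8000; a fully generic set of size 5 gives K ≈ 3.0000.

|A| = 5, |A + A| = 13, K = 13/5.


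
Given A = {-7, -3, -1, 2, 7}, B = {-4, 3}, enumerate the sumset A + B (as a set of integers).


A + B = {a + b : a ∈ A, b ∈ B}.
Enumerate all |A|·|B| = 5·2 = 10 pairs (a, b) and collect distinct sums.
a = -7: -7+-4=-11, -7+3=-4
a = -3: -3+-4=-7, -3+3=0
a = -1: -1+-4=-5, -1+3=2
a = 2: 2+-4=-2, 2+3=5
a = 7: 7+-4=3, 7+3=10
Collecting distinct sums: A + B = {-11, -7, -5, -4, -2, 0, 2, 3, 5, 10}
|A + B| = 10

A + B = {-11, -7, -5, -4, -2, 0, 2, 3, 5, 10}


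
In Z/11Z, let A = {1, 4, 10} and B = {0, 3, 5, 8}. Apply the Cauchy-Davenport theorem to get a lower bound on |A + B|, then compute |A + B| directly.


Cauchy-Davenport: |A + B| ≥ min(p, |A| + |B| - 1) for A, B nonempty in Z/pZ.
|A| = 3, |B| = 4, p = 11.
CD lower bound = min(11, 3 + 4 - 1) = min(11, 6) = 6.
Compute A + B mod 11 directly:
a = 1: 1+0=1, 1+3=4, 1+5=6, 1+8=9
a = 4: 4+0=4, 4+3=7, 4+5=9, 4+8=1
a = 10: 10+0=10, 10+3=2, 10+5=4, 10+8=7
A + B = {1, 2, 4, 6, 7, 9, 10}, so |A + B| = 7.
Verify: 7 ≥ 6? Yes ✓.

CD lower bound = 6, actual |A + B| = 7.


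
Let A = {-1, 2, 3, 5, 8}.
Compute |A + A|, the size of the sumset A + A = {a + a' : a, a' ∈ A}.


A + A = {a + a' : a, a' ∈ A}; |A| = 5.
General bounds: 2|A| - 1 ≤ |A + A| ≤ |A|(|A|+1)/2, i.e. 9 ≤ |A + A| ≤ 15.
Lower bound 2|A|-1 is attained iff A is an arithmetic progression.
Enumerate sums a + a' for a ≤ a' (symmetric, so this suffices):
a = -1: -1+-1=-2, -1+2=1, -1+3=2, -1+5=4, -1+8=7
a = 2: 2+2=4, 2+3=5, 2+5=7, 2+8=10
a = 3: 3+3=6, 3+5=8, 3+8=11
a = 5: 5+5=10, 5+8=13
a = 8: 8+8=16
Distinct sums: {-2, 1, 2, 4, 5, 6, 7, 8, 10, 11, 13, 16}
|A + A| = 12

|A + A| = 12


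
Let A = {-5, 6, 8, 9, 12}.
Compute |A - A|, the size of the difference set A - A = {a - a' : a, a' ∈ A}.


A - A = {a - a' : a, a' ∈ A}; |A| = 5.
Bounds: 2|A|-1 ≤ |A - A| ≤ |A|² - |A| + 1, i.e. 9 ≤ |A - A| ≤ 21.
Note: 0 ∈ A - A always (from a - a). The set is symmetric: if d ∈ A - A then -d ∈ A - A.
Enumerate nonzero differences d = a - a' with a > a' (then include -d):
Positive differences: {1, 2, 3, 4, 6, 11, 13, 14, 17}
Full difference set: {0} ∪ (positive diffs) ∪ (negative diffs).
|A - A| = 1 + 2·9 = 19 (matches direct enumeration: 19).

|A - A| = 19


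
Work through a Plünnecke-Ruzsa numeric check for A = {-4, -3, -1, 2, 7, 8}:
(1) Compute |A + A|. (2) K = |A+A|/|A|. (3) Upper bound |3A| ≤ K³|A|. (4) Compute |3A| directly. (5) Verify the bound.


|A| = 6.
Step 1: Compute A + A by enumerating all 36 pairs.
A + A = {-8, -7, -6, -5, -4, -2, -1, 1, 3, 4, 5, 6, 7, 9, 10, 14, 15, 16}, so |A + A| = 18.
Step 2: Doubling constant K = |A + A|/|A| = 18/6 = 18/6 ≈ 3.0000.
Step 3: Plünnecke-Ruzsa gives |3A| ≤ K³·|A| = (3.0000)³ · 6 ≈ 162.0000.
Step 4: Compute 3A = A + A + A directly by enumerating all triples (a,b,c) ∈ A³; |3A| = 35.
Step 5: Check 35 ≤ 162.0000? Yes ✓.

K = 18/6, Plünnecke-Ruzsa bound K³|A| ≈ 162.0000, |3A| = 35, inequality holds.


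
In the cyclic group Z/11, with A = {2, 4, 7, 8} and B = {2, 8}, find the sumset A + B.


Work in Z/11Z: reduce every sum a + b modulo 11.
Enumerate all 8 pairs:
a = 2: 2+2=4, 2+8=10
a = 4: 4+2=6, 4+8=1
a = 7: 7+2=9, 7+8=4
a = 8: 8+2=10, 8+8=5
Distinct residues collected: {1, 4, 5, 6, 9, 10}
|A + B| = 6 (out of 11 total residues).

A + B = {1, 4, 5, 6, 9, 10}


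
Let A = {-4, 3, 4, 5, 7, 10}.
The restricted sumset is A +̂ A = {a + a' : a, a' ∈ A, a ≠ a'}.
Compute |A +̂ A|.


Restricted sumset: A +̂ A = {a + a' : a ∈ A, a' ∈ A, a ≠ a'}.
Equivalently, take A + A and drop any sum 2a that is achievable ONLY as a + a for a ∈ A (i.e. sums representable only with equal summands).
Enumerate pairs (a, a') with a < a' (symmetric, so each unordered pair gives one sum; this covers all a ≠ a'):
  -4 + 3 = -1
  -4 + 4 = 0
  -4 + 5 = 1
  -4 + 7 = 3
  -4 + 10 = 6
  3 + 4 = 7
  3 + 5 = 8
  3 + 7 = 10
  3 + 10 = 13
  4 + 5 = 9
  4 + 7 = 11
  4 + 10 = 14
  5 + 7 = 12
  5 + 10 = 15
  7 + 10 = 17
Collected distinct sums: {-1, 0, 1, 3, 6, 7, 8, 9, 10, 11, 12, 13, 14, 15, 17}
|A +̂ A| = 15
(Reference bound: |A +̂ A| ≥ 2|A| - 3 for |A| ≥ 2, with |A| = 6 giving ≥ 9.)

|A +̂ A| = 15


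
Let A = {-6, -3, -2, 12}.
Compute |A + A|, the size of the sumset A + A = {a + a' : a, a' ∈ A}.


A + A = {a + a' : a, a' ∈ A}; |A| = 4.
General bounds: 2|A| - 1 ≤ |A + A| ≤ |A|(|A|+1)/2, i.e. 7 ≤ |A + A| ≤ 10.
Lower bound 2|A|-1 is attained iff A is an arithmetic progression.
Enumerate sums a + a' for a ≤ a' (symmetric, so this suffices):
a = -6: -6+-6=-12, -6+-3=-9, -6+-2=-8, -6+12=6
a = -3: -3+-3=-6, -3+-2=-5, -3+12=9
a = -2: -2+-2=-4, -2+12=10
a = 12: 12+12=24
Distinct sums: {-12, -9, -8, -6, -5, -4, 6, 9, 10, 24}
|A + A| = 10

|A + A| = 10


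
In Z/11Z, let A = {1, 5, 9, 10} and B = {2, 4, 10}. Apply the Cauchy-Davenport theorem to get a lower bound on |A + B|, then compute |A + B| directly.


Cauchy-Davenport: |A + B| ≥ min(p, |A| + |B| - 1) for A, B nonempty in Z/pZ.
|A| = 4, |B| = 3, p = 11.
CD lower bound = min(11, 4 + 3 - 1) = min(11, 6) = 6.
Compute A + B mod 11 directly:
a = 1: 1+2=3, 1+4=5, 1+10=0
a = 5: 5+2=7, 5+4=9, 5+10=4
a = 9: 9+2=0, 9+4=2, 9+10=8
a = 10: 10+2=1, 10+4=3, 10+10=9
A + B = {0, 1, 2, 3, 4, 5, 7, 8, 9}, so |A + B| = 9.
Verify: 9 ≥ 6? Yes ✓.

CD lower bound = 6, actual |A + B| = 9.


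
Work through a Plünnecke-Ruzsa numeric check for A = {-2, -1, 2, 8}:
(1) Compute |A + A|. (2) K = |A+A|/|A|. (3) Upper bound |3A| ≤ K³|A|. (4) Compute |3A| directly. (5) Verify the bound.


|A| = 4.
Step 1: Compute A + A by enumerating all 16 pairs.
A + A = {-4, -3, -2, 0, 1, 4, 6, 7, 10, 16}, so |A + A| = 10.
Step 2: Doubling constant K = |A + A|/|A| = 10/4 = 10/4 ≈ 2.5000.
Step 3: Plünnecke-Ruzsa gives |3A| ≤ K³·|A| = (2.5000)³ · 4 ≈ 62.5000.
Step 4: Compute 3A = A + A + A directly by enumerating all triples (a,b,c) ∈ A³; |3A| = 19.
Step 5: Check 19 ≤ 62.5000? Yes ✓.

K = 10/4, Plünnecke-Ruzsa bound K³|A| ≈ 62.5000, |3A| = 19, inequality holds.


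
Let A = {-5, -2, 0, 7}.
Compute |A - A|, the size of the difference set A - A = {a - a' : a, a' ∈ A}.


A - A = {a - a' : a, a' ∈ A}; |A| = 4.
Bounds: 2|A|-1 ≤ |A - A| ≤ |A|² - |A| + 1, i.e. 7 ≤ |A - A| ≤ 13.
Note: 0 ∈ A - A always (from a - a). The set is symmetric: if d ∈ A - A then -d ∈ A - A.
Enumerate nonzero differences d = a - a' with a > a' (then include -d):
Positive differences: {2, 3, 5, 7, 9, 12}
Full difference set: {0} ∪ (positive diffs) ∪ (negative diffs).
|A - A| = 1 + 2·6 = 13 (matches direct enumeration: 13).

|A - A| = 13


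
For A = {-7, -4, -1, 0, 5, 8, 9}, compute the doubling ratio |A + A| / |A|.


|A| = 7.
Compute A + A by enumerating all 49 pairs.
A + A = {-14, -11, -8, -7, -5, -4, -2, -1, 0, 1, 2, 4, 5, 7, 8, 9, 10, 13, 14, 16, 17, 18}, so |A + A| = 22.
K = |A + A| / |A| = 22/7 (already in lowest terms) ≈ 3.1429.
Reference: AP of size 7 gives K = 13/7 ≈ 1.8571; a fully generic set of size 7 gives K ≈ 4.0000.

|A| = 7, |A + A| = 22, K = 22/7.


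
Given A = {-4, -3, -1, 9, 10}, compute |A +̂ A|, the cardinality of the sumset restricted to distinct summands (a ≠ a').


Restricted sumset: A +̂ A = {a + a' : a ∈ A, a' ∈ A, a ≠ a'}.
Equivalently, take A + A and drop any sum 2a that is achievable ONLY as a + a for a ∈ A (i.e. sums representable only with equal summands).
Enumerate pairs (a, a') with a < a' (symmetric, so each unordered pair gives one sum; this covers all a ≠ a'):
  -4 + -3 = -7
  -4 + -1 = -5
  -4 + 9 = 5
  -4 + 10 = 6
  -3 + -1 = -4
  -3 + 9 = 6
  -3 + 10 = 7
  -1 + 9 = 8
  -1 + 10 = 9
  9 + 10 = 19
Collected distinct sums: {-7, -5, -4, 5, 6, 7, 8, 9, 19}
|A +̂ A| = 9
(Reference bound: |A +̂ A| ≥ 2|A| - 3 for |A| ≥ 2, with |A| = 5 giving ≥ 7.)

|A +̂ A| = 9


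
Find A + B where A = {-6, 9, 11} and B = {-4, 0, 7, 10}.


A + B = {a + b : a ∈ A, b ∈ B}.
Enumerate all |A|·|B| = 3·4 = 12 pairs (a, b) and collect distinct sums.
a = -6: -6+-4=-10, -6+0=-6, -6+7=1, -6+10=4
a = 9: 9+-4=5, 9+0=9, 9+7=16, 9+10=19
a = 11: 11+-4=7, 11+0=11, 11+7=18, 11+10=21
Collecting distinct sums: A + B = {-10, -6, 1, 4, 5, 7, 9, 11, 16, 18, 19, 21}
|A + B| = 12

A + B = {-10, -6, 1, 4, 5, 7, 9, 11, 16, 18, 19, 21}


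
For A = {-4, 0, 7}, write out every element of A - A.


A - A = {a - a' : a, a' ∈ A}.
Compute a - a' for each ordered pair (a, a'):
a = -4: -4--4=0, -4-0=-4, -4-7=-11
a = 0: 0--4=4, 0-0=0, 0-7=-7
a = 7: 7--4=11, 7-0=7, 7-7=0
Collecting distinct values (and noting 0 appears from a-a):
A - A = {-11, -7, -4, 0, 4, 7, 11}
|A - A| = 7

A - A = {-11, -7, -4, 0, 4, 7, 11}


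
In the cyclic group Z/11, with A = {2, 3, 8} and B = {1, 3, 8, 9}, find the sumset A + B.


Work in Z/11Z: reduce every sum a + b modulo 11.
Enumerate all 12 pairs:
a = 2: 2+1=3, 2+3=5, 2+8=10, 2+9=0
a = 3: 3+1=4, 3+3=6, 3+8=0, 3+9=1
a = 8: 8+1=9, 8+3=0, 8+8=5, 8+9=6
Distinct residues collected: {0, 1, 3, 4, 5, 6, 9, 10}
|A + B| = 8 (out of 11 total residues).

A + B = {0, 1, 3, 4, 5, 6, 9, 10}


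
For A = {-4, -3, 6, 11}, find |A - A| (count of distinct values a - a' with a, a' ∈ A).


A - A = {a - a' : a, a' ∈ A}; |A| = 4.
Bounds: 2|A|-1 ≤ |A - A| ≤ |A|² - |A| + 1, i.e. 7 ≤ |A - A| ≤ 13.
Note: 0 ∈ A - A always (from a - a). The set is symmetric: if d ∈ A - A then -d ∈ A - A.
Enumerate nonzero differences d = a - a' with a > a' (then include -d):
Positive differences: {1, 5, 9, 10, 14, 15}
Full difference set: {0} ∪ (positive diffs) ∪ (negative diffs).
|A - A| = 1 + 2·6 = 13 (matches direct enumeration: 13).

|A - A| = 13


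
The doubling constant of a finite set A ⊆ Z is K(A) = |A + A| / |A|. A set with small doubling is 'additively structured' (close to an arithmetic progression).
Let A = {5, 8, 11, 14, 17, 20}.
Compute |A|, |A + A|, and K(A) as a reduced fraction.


|A| = 6.
Compute A + A by enumerating all 36 pairs.
A + A = {10, 13, 16, 19, 22, 25, 28, 31, 34, 37, 40}, so |A + A| = 11.
K = |A + A| / |A| = 11/6 (already in lowest terms) ≈ 1.8333.
Reference: AP of size 6 gives K = 11/6 ≈ 1.8333; a fully generic set of size 6 gives K ≈ 3.5000.

|A| = 6, |A + A| = 11, K = 11/6.


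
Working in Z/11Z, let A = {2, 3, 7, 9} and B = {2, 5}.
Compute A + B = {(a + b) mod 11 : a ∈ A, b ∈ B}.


Work in Z/11Z: reduce every sum a + b modulo 11.
Enumerate all 8 pairs:
a = 2: 2+2=4, 2+5=7
a = 3: 3+2=5, 3+5=8
a = 7: 7+2=9, 7+5=1
a = 9: 9+2=0, 9+5=3
Distinct residues collected: {0, 1, 3, 4, 5, 7, 8, 9}
|A + B| = 8 (out of 11 total residues).

A + B = {0, 1, 3, 4, 5, 7, 8, 9}


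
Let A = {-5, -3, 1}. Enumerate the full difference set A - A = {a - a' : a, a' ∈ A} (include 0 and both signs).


A - A = {a - a' : a, a' ∈ A}.
Compute a - a' for each ordered pair (a, a'):
a = -5: -5--5=0, -5--3=-2, -5-1=-6
a = -3: -3--5=2, -3--3=0, -3-1=-4
a = 1: 1--5=6, 1--3=4, 1-1=0
Collecting distinct values (and noting 0 appears from a-a):
A - A = {-6, -4, -2, 0, 2, 4, 6}
|A - A| = 7

A - A = {-6, -4, -2, 0, 2, 4, 6}


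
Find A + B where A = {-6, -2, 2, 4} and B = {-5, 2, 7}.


A + B = {a + b : a ∈ A, b ∈ B}.
Enumerate all |A|·|B| = 4·3 = 12 pairs (a, b) and collect distinct sums.
a = -6: -6+-5=-11, -6+2=-4, -6+7=1
a = -2: -2+-5=-7, -2+2=0, -2+7=5
a = 2: 2+-5=-3, 2+2=4, 2+7=9
a = 4: 4+-5=-1, 4+2=6, 4+7=11
Collecting distinct sums: A + B = {-11, -7, -4, -3, -1, 0, 1, 4, 5, 6, 9, 11}
|A + B| = 12

A + B = {-11, -7, -4, -3, -1, 0, 1, 4, 5, 6, 9, 11}


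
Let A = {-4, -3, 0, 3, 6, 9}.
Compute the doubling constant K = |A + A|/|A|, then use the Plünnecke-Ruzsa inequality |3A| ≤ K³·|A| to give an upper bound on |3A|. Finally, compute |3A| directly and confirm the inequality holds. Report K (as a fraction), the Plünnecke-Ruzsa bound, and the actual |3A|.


|A| = 6.
Step 1: Compute A + A by enumerating all 36 pairs.
A + A = {-8, -7, -6, -4, -3, -1, 0, 2, 3, 5, 6, 9, 12, 15, 18}, so |A + A| = 15.
Step 2: Doubling constant K = |A + A|/|A| = 15/6 = 15/6 ≈ 2.5000.
Step 3: Plünnecke-Ruzsa gives |3A| ≤ K³·|A| = (2.5000)³ · 6 ≈ 93.7500.
Step 4: Compute 3A = A + A + A directly by enumerating all triples (a,b,c) ∈ A³; |3A| = 28.
Step 5: Check 28 ≤ 93.7500? Yes ✓.

K = 15/6, Plünnecke-Ruzsa bound K³|A| ≈ 93.7500, |3A| = 28, inequality holds.


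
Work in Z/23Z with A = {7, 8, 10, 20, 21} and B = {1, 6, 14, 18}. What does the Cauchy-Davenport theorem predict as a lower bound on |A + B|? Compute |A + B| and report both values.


Cauchy-Davenport: |A + B| ≥ min(p, |A| + |B| - 1) for A, B nonempty in Z/pZ.
|A| = 5, |B| = 4, p = 23.
CD lower bound = min(23, 5 + 4 - 1) = min(23, 8) = 8.
Compute A + B mod 23 directly:
a = 7: 7+1=8, 7+6=13, 7+14=21, 7+18=2
a = 8: 8+1=9, 8+6=14, 8+14=22, 8+18=3
a = 10: 10+1=11, 10+6=16, 10+14=1, 10+18=5
a = 20: 20+1=21, 20+6=3, 20+14=11, 20+18=15
a = 21: 21+1=22, 21+6=4, 21+14=12, 21+18=16
A + B = {1, 2, 3, 4, 5, 8, 9, 11, 12, 13, 14, 15, 16, 21, 22}, so |A + B| = 15.
Verify: 15 ≥ 8? Yes ✓.

CD lower bound = 8, actual |A + B| = 15.


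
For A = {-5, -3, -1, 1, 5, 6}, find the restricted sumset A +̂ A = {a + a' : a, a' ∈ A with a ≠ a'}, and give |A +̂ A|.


Restricted sumset: A +̂ A = {a + a' : a ∈ A, a' ∈ A, a ≠ a'}.
Equivalently, take A + A and drop any sum 2a that is achievable ONLY as a + a for a ∈ A (i.e. sums representable only with equal summands).
Enumerate pairs (a, a') with a < a' (symmetric, so each unordered pair gives one sum; this covers all a ≠ a'):
  -5 + -3 = -8
  -5 + -1 = -6
  -5 + 1 = -4
  -5 + 5 = 0
  -5 + 6 = 1
  -3 + -1 = -4
  -3 + 1 = -2
  -3 + 5 = 2
  -3 + 6 = 3
  -1 + 1 = 0
  -1 + 5 = 4
  -1 + 6 = 5
  1 + 5 = 6
  1 + 6 = 7
  5 + 6 = 11
Collected distinct sums: {-8, -6, -4, -2, 0, 1, 2, 3, 4, 5, 6, 7, 11}
|A +̂ A| = 13
(Reference bound: |A +̂ A| ≥ 2|A| - 3 for |A| ≥ 2, with |A| = 6 giving ≥ 9.)

|A +̂ A| = 13


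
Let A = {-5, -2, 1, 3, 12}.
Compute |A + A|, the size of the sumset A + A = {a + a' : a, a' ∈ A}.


A + A = {a + a' : a, a' ∈ A}; |A| = 5.
General bounds: 2|A| - 1 ≤ |A + A| ≤ |A|(|A|+1)/2, i.e. 9 ≤ |A + A| ≤ 15.
Lower bound 2|A|-1 is attained iff A is an arithmetic progression.
Enumerate sums a + a' for a ≤ a' (symmetric, so this suffices):
a = -5: -5+-5=-10, -5+-2=-7, -5+1=-4, -5+3=-2, -5+12=7
a = -2: -2+-2=-4, -2+1=-1, -2+3=1, -2+12=10
a = 1: 1+1=2, 1+3=4, 1+12=13
a = 3: 3+3=6, 3+12=15
a = 12: 12+12=24
Distinct sums: {-10, -7, -4, -2, -1, 1, 2, 4, 6, 7, 10, 13, 15, 24}
|A + A| = 14

|A + A| = 14


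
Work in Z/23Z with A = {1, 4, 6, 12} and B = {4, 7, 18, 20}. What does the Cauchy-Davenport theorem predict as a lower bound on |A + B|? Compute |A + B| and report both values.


Cauchy-Davenport: |A + B| ≥ min(p, |A| + |B| - 1) for A, B nonempty in Z/pZ.
|A| = 4, |B| = 4, p = 23.
CD lower bound = min(23, 4 + 4 - 1) = min(23, 7) = 7.
Compute A + B mod 23 directly:
a = 1: 1+4=5, 1+7=8, 1+18=19, 1+20=21
a = 4: 4+4=8, 4+7=11, 4+18=22, 4+20=1
a = 6: 6+4=10, 6+7=13, 6+18=1, 6+20=3
a = 12: 12+4=16, 12+7=19, 12+18=7, 12+20=9
A + B = {1, 3, 5, 7, 8, 9, 10, 11, 13, 16, 19, 21, 22}, so |A + B| = 13.
Verify: 13 ≥ 7? Yes ✓.

CD lower bound = 7, actual |A + B| = 13.


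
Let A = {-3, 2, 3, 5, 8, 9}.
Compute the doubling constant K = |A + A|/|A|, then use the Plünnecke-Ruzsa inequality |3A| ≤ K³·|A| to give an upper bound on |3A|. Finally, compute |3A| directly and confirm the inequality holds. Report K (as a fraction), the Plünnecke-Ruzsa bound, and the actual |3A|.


|A| = 6.
Step 1: Compute A + A by enumerating all 36 pairs.
A + A = {-6, -1, 0, 2, 4, 5, 6, 7, 8, 10, 11, 12, 13, 14, 16, 17, 18}, so |A + A| = 17.
Step 2: Doubling constant K = |A + A|/|A| = 17/6 = 17/6 ≈ 2.8333.
Step 3: Plünnecke-Ruzsa gives |3A| ≤ K³·|A| = (2.8333)³ · 6 ≈ 136.4722.
Step 4: Compute 3A = A + A + A directly by enumerating all triples (a,b,c) ∈ A³; |3A| = 31.
Step 5: Check 31 ≤ 136.4722? Yes ✓.

K = 17/6, Plünnecke-Ruzsa bound K³|A| ≈ 136.4722, |3A| = 31, inequality holds.


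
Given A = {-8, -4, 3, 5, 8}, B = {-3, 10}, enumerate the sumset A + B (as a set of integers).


A + B = {a + b : a ∈ A, b ∈ B}.
Enumerate all |A|·|B| = 5·2 = 10 pairs (a, b) and collect distinct sums.
a = -8: -8+-3=-11, -8+10=2
a = -4: -4+-3=-7, -4+10=6
a = 3: 3+-3=0, 3+10=13
a = 5: 5+-3=2, 5+10=15
a = 8: 8+-3=5, 8+10=18
Collecting distinct sums: A + B = {-11, -7, 0, 2, 5, 6, 13, 15, 18}
|A + B| = 9

A + B = {-11, -7, 0, 2, 5, 6, 13, 15, 18}


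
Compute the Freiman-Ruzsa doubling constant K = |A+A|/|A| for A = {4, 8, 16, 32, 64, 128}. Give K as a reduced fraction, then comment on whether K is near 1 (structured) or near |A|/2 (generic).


|A| = 6.
Compute A + A by enumerating all 36 pairs.
A + A = {8, 12, 16, 20, 24, 32, 36, 40, 48, 64, 68, 72, 80, 96, 128, 132, 136, 144, 160, 192, 256}, so |A + A| = 21.
K = |A + A| / |A| = 21/6 = 7/2 ≈ 3.5000.
Reference: AP of size 6 gives K = 11/6 ≈ 1.8333; a fully generic set of size 6 gives K ≈ 3.5000.

|A| = 6, |A + A| = 21, K = 21/6 = 7/2.


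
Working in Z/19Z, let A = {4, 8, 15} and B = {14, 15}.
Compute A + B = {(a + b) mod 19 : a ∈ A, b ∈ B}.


Work in Z/19Z: reduce every sum a + b modulo 19.
Enumerate all 6 pairs:
a = 4: 4+14=18, 4+15=0
a = 8: 8+14=3, 8+15=4
a = 15: 15+14=10, 15+15=11
Distinct residues collected: {0, 3, 4, 10, 11, 18}
|A + B| = 6 (out of 19 total residues).

A + B = {0, 3, 4, 10, 11, 18}


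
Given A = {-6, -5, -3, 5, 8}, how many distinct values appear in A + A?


A + A = {a + a' : a, a' ∈ A}; |A| = 5.
General bounds: 2|A| - 1 ≤ |A + A| ≤ |A|(|A|+1)/2, i.e. 9 ≤ |A + A| ≤ 15.
Lower bound 2|A|-1 is attained iff A is an arithmetic progression.
Enumerate sums a + a' for a ≤ a' (symmetric, so this suffices):
a = -6: -6+-6=-12, -6+-5=-11, -6+-3=-9, -6+5=-1, -6+8=2
a = -5: -5+-5=-10, -5+-3=-8, -5+5=0, -5+8=3
a = -3: -3+-3=-6, -3+5=2, -3+8=5
a = 5: 5+5=10, 5+8=13
a = 8: 8+8=16
Distinct sums: {-12, -11, -10, -9, -8, -6, -1, 0, 2, 3, 5, 10, 13, 16}
|A + A| = 14

|A + A| = 14


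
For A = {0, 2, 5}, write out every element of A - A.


A - A = {a - a' : a, a' ∈ A}.
Compute a - a' for each ordered pair (a, a'):
a = 0: 0-0=0, 0-2=-2, 0-5=-5
a = 2: 2-0=2, 2-2=0, 2-5=-3
a = 5: 5-0=5, 5-2=3, 5-5=0
Collecting distinct values (and noting 0 appears from a-a):
A - A = {-5, -3, -2, 0, 2, 3, 5}
|A - A| = 7

A - A = {-5, -3, -2, 0, 2, 3, 5}


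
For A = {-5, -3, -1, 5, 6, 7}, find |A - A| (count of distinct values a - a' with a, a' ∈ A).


A - A = {a - a' : a, a' ∈ A}; |A| = 6.
Bounds: 2|A|-1 ≤ |A - A| ≤ |A|² - |A| + 1, i.e. 11 ≤ |A - A| ≤ 31.
Note: 0 ∈ A - A always (from a - a). The set is symmetric: if d ∈ A - A then -d ∈ A - A.
Enumerate nonzero differences d = a - a' with a > a' (then include -d):
Positive differences: {1, 2, 4, 6, 7, 8, 9, 10, 11, 12}
Full difference set: {0} ∪ (positive diffs) ∪ (negative diffs).
|A - A| = 1 + 2·10 = 21 (matches direct enumeration: 21).

|A - A| = 21


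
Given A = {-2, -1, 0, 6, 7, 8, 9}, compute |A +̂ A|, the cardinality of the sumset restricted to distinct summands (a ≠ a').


Restricted sumset: A +̂ A = {a + a' : a ∈ A, a' ∈ A, a ≠ a'}.
Equivalently, take A + A and drop any sum 2a that is achievable ONLY as a + a for a ∈ A (i.e. sums representable only with equal summands).
Enumerate pairs (a, a') with a < a' (symmetric, so each unordered pair gives one sum; this covers all a ≠ a'):
  -2 + -1 = -3
  -2 + 0 = -2
  -2 + 6 = 4
  -2 + 7 = 5
  -2 + 8 = 6
  -2 + 9 = 7
  -1 + 0 = -1
  -1 + 6 = 5
  -1 + 7 = 6
  -1 + 8 = 7
  -1 + 9 = 8
  0 + 6 = 6
  0 + 7 = 7
  0 + 8 = 8
  0 + 9 = 9
  6 + 7 = 13
  6 + 8 = 14
  6 + 9 = 15
  7 + 8 = 15
  7 + 9 = 16
  8 + 9 = 17
Collected distinct sums: {-3, -2, -1, 4, 5, 6, 7, 8, 9, 13, 14, 15, 16, 17}
|A +̂ A| = 14
(Reference bound: |A +̂ A| ≥ 2|A| - 3 for |A| ≥ 2, with |A| = 7 giving ≥ 11.)

|A +̂ A| = 14


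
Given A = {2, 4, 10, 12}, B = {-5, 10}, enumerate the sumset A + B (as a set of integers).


A + B = {a + b : a ∈ A, b ∈ B}.
Enumerate all |A|·|B| = 4·2 = 8 pairs (a, b) and collect distinct sums.
a = 2: 2+-5=-3, 2+10=12
a = 4: 4+-5=-1, 4+10=14
a = 10: 10+-5=5, 10+10=20
a = 12: 12+-5=7, 12+10=22
Collecting distinct sums: A + B = {-3, -1, 5, 7, 12, 14, 20, 22}
|A + B| = 8

A + B = {-3, -1, 5, 7, 12, 14, 20, 22}


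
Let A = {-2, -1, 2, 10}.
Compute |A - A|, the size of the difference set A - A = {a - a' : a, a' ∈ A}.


A - A = {a - a' : a, a' ∈ A}; |A| = 4.
Bounds: 2|A|-1 ≤ |A - A| ≤ |A|² - |A| + 1, i.e. 7 ≤ |A - A| ≤ 13.
Note: 0 ∈ A - A always (from a - a). The set is symmetric: if d ∈ A - A then -d ∈ A - A.
Enumerate nonzero differences d = a - a' with a > a' (then include -d):
Positive differences: {1, 3, 4, 8, 11, 12}
Full difference set: {0} ∪ (positive diffs) ∪ (negative diffs).
|A - A| = 1 + 2·6 = 13 (matches direct enumeration: 13).

|A - A| = 13


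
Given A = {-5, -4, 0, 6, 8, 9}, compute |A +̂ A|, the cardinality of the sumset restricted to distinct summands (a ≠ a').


Restricted sumset: A +̂ A = {a + a' : a ∈ A, a' ∈ A, a ≠ a'}.
Equivalently, take A + A and drop any sum 2a that is achievable ONLY as a + a for a ∈ A (i.e. sums representable only with equal summands).
Enumerate pairs (a, a') with a < a' (symmetric, so each unordered pair gives one sum; this covers all a ≠ a'):
  -5 + -4 = -9
  -5 + 0 = -5
  -5 + 6 = 1
  -5 + 8 = 3
  -5 + 9 = 4
  -4 + 0 = -4
  -4 + 6 = 2
  -4 + 8 = 4
  -4 + 9 = 5
  0 + 6 = 6
  0 + 8 = 8
  0 + 9 = 9
  6 + 8 = 14
  6 + 9 = 15
  8 + 9 = 17
Collected distinct sums: {-9, -5, -4, 1, 2, 3, 4, 5, 6, 8, 9, 14, 15, 17}
|A +̂ A| = 14
(Reference bound: |A +̂ A| ≥ 2|A| - 3 for |A| ≥ 2, with |A| = 6 giving ≥ 9.)

|A +̂ A| = 14


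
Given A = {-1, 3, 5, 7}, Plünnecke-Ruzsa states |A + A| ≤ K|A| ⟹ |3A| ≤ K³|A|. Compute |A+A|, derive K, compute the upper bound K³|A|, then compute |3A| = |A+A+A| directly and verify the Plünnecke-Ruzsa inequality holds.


|A| = 4.
Step 1: Compute A + A by enumerating all 16 pairs.
A + A = {-2, 2, 4, 6, 8, 10, 12, 14}, so |A + A| = 8.
Step 2: Doubling constant K = |A + A|/|A| = 8/4 = 8/4 ≈ 2.0000.
Step 3: Plünnecke-Ruzsa gives |3A| ≤ K³·|A| = (2.0000)³ · 4 ≈ 32.0000.
Step 4: Compute 3A = A + A + A directly by enumerating all triples (a,b,c) ∈ A³; |3A| = 12.
Step 5: Check 12 ≤ 32.0000? Yes ✓.

K = 8/4, Plünnecke-Ruzsa bound K³|A| ≈ 32.0000, |3A| = 12, inequality holds.


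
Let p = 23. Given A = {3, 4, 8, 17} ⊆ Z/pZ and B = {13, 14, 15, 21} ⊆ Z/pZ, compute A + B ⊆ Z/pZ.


Work in Z/23Z: reduce every sum a + b modulo 23.
Enumerate all 16 pairs:
a = 3: 3+13=16, 3+14=17, 3+15=18, 3+21=1
a = 4: 4+13=17, 4+14=18, 4+15=19, 4+21=2
a = 8: 8+13=21, 8+14=22, 8+15=0, 8+21=6
a = 17: 17+13=7, 17+14=8, 17+15=9, 17+21=15
Distinct residues collected: {0, 1, 2, 6, 7, 8, 9, 15, 16, 17, 18, 19, 21, 22}
|A + B| = 14 (out of 23 total residues).

A + B = {0, 1, 2, 6, 7, 8, 9, 15, 16, 17, 18, 19, 21, 22}


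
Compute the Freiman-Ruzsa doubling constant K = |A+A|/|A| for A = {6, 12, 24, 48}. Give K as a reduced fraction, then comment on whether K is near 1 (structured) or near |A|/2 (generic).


|A| = 4.
Compute A + A by enumerating all 16 pairs.
A + A = {12, 18, 24, 30, 36, 48, 54, 60, 72, 96}, so |A + A| = 10.
K = |A + A| / |A| = 10/4 = 5/2 ≈ 2.5000.
Reference: AP of size 4 gives K = 7/4 ≈ 1.7500; a fully generic set of size 4 gives K ≈ 2.5000.

|A| = 4, |A + A| = 10, K = 10/4 = 5/2.


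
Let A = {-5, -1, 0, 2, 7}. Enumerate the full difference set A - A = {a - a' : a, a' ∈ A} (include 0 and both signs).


A - A = {a - a' : a, a' ∈ A}.
Compute a - a' for each ordered pair (a, a'):
a = -5: -5--5=0, -5--1=-4, -5-0=-5, -5-2=-7, -5-7=-12
a = -1: -1--5=4, -1--1=0, -1-0=-1, -1-2=-3, -1-7=-8
a = 0: 0--5=5, 0--1=1, 0-0=0, 0-2=-2, 0-7=-7
a = 2: 2--5=7, 2--1=3, 2-0=2, 2-2=0, 2-7=-5
a = 7: 7--5=12, 7--1=8, 7-0=7, 7-2=5, 7-7=0
Collecting distinct values (and noting 0 appears from a-a):
A - A = {-12, -8, -7, -5, -4, -3, -2, -1, 0, 1, 2, 3, 4, 5, 7, 8, 12}
|A - A| = 17

A - A = {-12, -8, -7, -5, -4, -3, -2, -1, 0, 1, 2, 3, 4, 5, 7, 8, 12}


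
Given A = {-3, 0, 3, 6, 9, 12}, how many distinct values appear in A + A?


A + A = {a + a' : a, a' ∈ A}; |A| = 6.
General bounds: 2|A| - 1 ≤ |A + A| ≤ |A|(|A|+1)/2, i.e. 11 ≤ |A + A| ≤ 21.
Lower bound 2|A|-1 is attained iff A is an arithmetic progression.
Enumerate sums a + a' for a ≤ a' (symmetric, so this suffices):
a = -3: -3+-3=-6, -3+0=-3, -3+3=0, -3+6=3, -3+9=6, -3+12=9
a = 0: 0+0=0, 0+3=3, 0+6=6, 0+9=9, 0+12=12
a = 3: 3+3=6, 3+6=9, 3+9=12, 3+12=15
a = 6: 6+6=12, 6+9=15, 6+12=18
a = 9: 9+9=18, 9+12=21
a = 12: 12+12=24
Distinct sums: {-6, -3, 0, 3, 6, 9, 12, 15, 18, 21, 24}
|A + A| = 11

|A + A| = 11


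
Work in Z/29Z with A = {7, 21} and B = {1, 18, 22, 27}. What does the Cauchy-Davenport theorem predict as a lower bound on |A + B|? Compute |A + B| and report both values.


Cauchy-Davenport: |A + B| ≥ min(p, |A| + |B| - 1) for A, B nonempty in Z/pZ.
|A| = 2, |B| = 4, p = 29.
CD lower bound = min(29, 2 + 4 - 1) = min(29, 5) = 5.
Compute A + B mod 29 directly:
a = 7: 7+1=8, 7+18=25, 7+22=0, 7+27=5
a = 21: 21+1=22, 21+18=10, 21+22=14, 21+27=19
A + B = {0, 5, 8, 10, 14, 19, 22, 25}, so |A + B| = 8.
Verify: 8 ≥ 5? Yes ✓.

CD lower bound = 5, actual |A + B| = 8.


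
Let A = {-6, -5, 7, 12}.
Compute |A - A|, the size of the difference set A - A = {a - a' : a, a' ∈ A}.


A - A = {a - a' : a, a' ∈ A}; |A| = 4.
Bounds: 2|A|-1 ≤ |A - A| ≤ |A|² - |A| + 1, i.e. 7 ≤ |A - A| ≤ 13.
Note: 0 ∈ A - A always (from a - a). The set is symmetric: if d ∈ A - A then -d ∈ A - A.
Enumerate nonzero differences d = a - a' with a > a' (then include -d):
Positive differences: {1, 5, 12, 13, 17, 18}
Full difference set: {0} ∪ (positive diffs) ∪ (negative diffs).
|A - A| = 1 + 2·6 = 13 (matches direct enumeration: 13).

|A - A| = 13


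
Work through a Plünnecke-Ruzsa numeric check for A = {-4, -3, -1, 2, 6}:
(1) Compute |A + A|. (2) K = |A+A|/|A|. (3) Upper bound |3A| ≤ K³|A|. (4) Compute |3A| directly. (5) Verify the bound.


|A| = 5.
Step 1: Compute A + A by enumerating all 25 pairs.
A + A = {-8, -7, -6, -5, -4, -2, -1, 1, 2, 3, 4, 5, 8, 12}, so |A + A| = 14.
Step 2: Doubling constant K = |A + A|/|A| = 14/5 = 14/5 ≈ 2.8000.
Step 3: Plünnecke-Ruzsa gives |3A| ≤ K³·|A| = (2.8000)³ · 5 ≈ 109.7600.
Step 4: Compute 3A = A + A + A directly by enumerating all triples (a,b,c) ∈ A³; |3A| = 26.
Step 5: Check 26 ≤ 109.7600? Yes ✓.

K = 14/5, Plünnecke-Ruzsa bound K³|A| ≈ 109.7600, |3A| = 26, inequality holds.


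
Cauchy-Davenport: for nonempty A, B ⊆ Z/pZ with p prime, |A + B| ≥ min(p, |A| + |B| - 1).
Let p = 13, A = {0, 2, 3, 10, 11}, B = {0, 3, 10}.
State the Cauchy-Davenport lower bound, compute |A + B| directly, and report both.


Cauchy-Davenport: |A + B| ≥ min(p, |A| + |B| - 1) for A, B nonempty in Z/pZ.
|A| = 5, |B| = 3, p = 13.
CD lower bound = min(13, 5 + 3 - 1) = min(13, 7) = 7.
Compute A + B mod 13 directly:
a = 0: 0+0=0, 0+3=3, 0+10=10
a = 2: 2+0=2, 2+3=5, 2+10=12
a = 3: 3+0=3, 3+3=6, 3+10=0
a = 10: 10+0=10, 10+3=0, 10+10=7
a = 11: 11+0=11, 11+3=1, 11+10=8
A + B = {0, 1, 2, 3, 5, 6, 7, 8, 10, 11, 12}, so |A + B| = 11.
Verify: 11 ≥ 7? Yes ✓.

CD lower bound = 7, actual |A + B| = 11.


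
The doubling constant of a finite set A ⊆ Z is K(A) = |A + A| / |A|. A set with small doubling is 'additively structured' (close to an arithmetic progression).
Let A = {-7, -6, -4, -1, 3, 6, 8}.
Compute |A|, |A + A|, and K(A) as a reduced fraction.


|A| = 7.
Compute A + A by enumerating all 49 pairs.
A + A = {-14, -13, -12, -11, -10, -8, -7, -5, -4, -3, -2, -1, 0, 1, 2, 4, 5, 6, 7, 9, 11, 12, 14, 16}, so |A + A| = 24.
K = |A + A| / |A| = 24/7 (already in lowest terms) ≈ 3.4286.
Reference: AP of size 7 gives K = 13/7 ≈ 1.8571; a fully generic set of size 7 gives K ≈ 4.0000.

|A| = 7, |A + A| = 24, K = 24/7.


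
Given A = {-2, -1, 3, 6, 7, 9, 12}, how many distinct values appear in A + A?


A + A = {a + a' : a, a' ∈ A}; |A| = 7.
General bounds: 2|A| - 1 ≤ |A + A| ≤ |A|(|A|+1)/2, i.e. 13 ≤ |A + A| ≤ 28.
Lower bound 2|A|-1 is attained iff A is an arithmetic progression.
Enumerate sums a + a' for a ≤ a' (symmetric, so this suffices):
a = -2: -2+-2=-4, -2+-1=-3, -2+3=1, -2+6=4, -2+7=5, -2+9=7, -2+12=10
a = -1: -1+-1=-2, -1+3=2, -1+6=5, -1+7=6, -1+9=8, -1+12=11
a = 3: 3+3=6, 3+6=9, 3+7=10, 3+9=12, 3+12=15
a = 6: 6+6=12, 6+7=13, 6+9=15, 6+12=18
a = 7: 7+7=14, 7+9=16, 7+12=19
a = 9: 9+9=18, 9+12=21
a = 12: 12+12=24
Distinct sums: {-4, -3, -2, 1, 2, 4, 5, 6, 7, 8, 9, 10, 11, 12, 13, 14, 15, 16, 18, 19, 21, 24}
|A + A| = 22

|A + A| = 22


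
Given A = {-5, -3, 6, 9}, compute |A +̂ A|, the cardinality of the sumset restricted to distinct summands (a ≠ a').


Restricted sumset: A +̂ A = {a + a' : a ∈ A, a' ∈ A, a ≠ a'}.
Equivalently, take A + A and drop any sum 2a that is achievable ONLY as a + a for a ∈ A (i.e. sums representable only with equal summands).
Enumerate pairs (a, a') with a < a' (symmetric, so each unordered pair gives one sum; this covers all a ≠ a'):
  -5 + -3 = -8
  -5 + 6 = 1
  -5 + 9 = 4
  -3 + 6 = 3
  -3 + 9 = 6
  6 + 9 = 15
Collected distinct sums: {-8, 1, 3, 4, 6, 15}
|A +̂ A| = 6
(Reference bound: |A +̂ A| ≥ 2|A| - 3 for |A| ≥ 2, with |A| = 4 giving ≥ 5.)

|A +̂ A| = 6


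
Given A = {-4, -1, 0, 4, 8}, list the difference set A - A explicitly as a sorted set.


A - A = {a - a' : a, a' ∈ A}.
Compute a - a' for each ordered pair (a, a'):
a = -4: -4--4=0, -4--1=-3, -4-0=-4, -4-4=-8, -4-8=-12
a = -1: -1--4=3, -1--1=0, -1-0=-1, -1-4=-5, -1-8=-9
a = 0: 0--4=4, 0--1=1, 0-0=0, 0-4=-4, 0-8=-8
a = 4: 4--4=8, 4--1=5, 4-0=4, 4-4=0, 4-8=-4
a = 8: 8--4=12, 8--1=9, 8-0=8, 8-4=4, 8-8=0
Collecting distinct values (and noting 0 appears from a-a):
A - A = {-12, -9, -8, -5, -4, -3, -1, 0, 1, 3, 4, 5, 8, 9, 12}
|A - A| = 15

A - A = {-12, -9, -8, -5, -4, -3, -1, 0, 1, 3, 4, 5, 8, 9, 12}


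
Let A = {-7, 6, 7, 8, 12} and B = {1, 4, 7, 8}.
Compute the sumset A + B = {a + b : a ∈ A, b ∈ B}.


A + B = {a + b : a ∈ A, b ∈ B}.
Enumerate all |A|·|B| = 5·4 = 20 pairs (a, b) and collect distinct sums.
a = -7: -7+1=-6, -7+4=-3, -7+7=0, -7+8=1
a = 6: 6+1=7, 6+4=10, 6+7=13, 6+8=14
a = 7: 7+1=8, 7+4=11, 7+7=14, 7+8=15
a = 8: 8+1=9, 8+4=12, 8+7=15, 8+8=16
a = 12: 12+1=13, 12+4=16, 12+7=19, 12+8=20
Collecting distinct sums: A + B = {-6, -3, 0, 1, 7, 8, 9, 10, 11, 12, 13, 14, 15, 16, 19, 20}
|A + B| = 16

A + B = {-6, -3, 0, 1, 7, 8, 9, 10, 11, 12, 13, 14, 15, 16, 19, 20}


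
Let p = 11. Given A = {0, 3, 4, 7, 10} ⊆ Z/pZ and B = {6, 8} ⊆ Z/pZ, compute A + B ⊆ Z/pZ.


Work in Z/11Z: reduce every sum a + b modulo 11.
Enumerate all 10 pairs:
a = 0: 0+6=6, 0+8=8
a = 3: 3+6=9, 3+8=0
a = 4: 4+6=10, 4+8=1
a = 7: 7+6=2, 7+8=4
a = 10: 10+6=5, 10+8=7
Distinct residues collected: {0, 1, 2, 4, 5, 6, 7, 8, 9, 10}
|A + B| = 10 (out of 11 total residues).

A + B = {0, 1, 2, 4, 5, 6, 7, 8, 9, 10}


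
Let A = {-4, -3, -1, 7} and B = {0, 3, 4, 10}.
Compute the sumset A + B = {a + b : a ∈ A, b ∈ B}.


A + B = {a + b : a ∈ A, b ∈ B}.
Enumerate all |A|·|B| = 4·4 = 16 pairs (a, b) and collect distinct sums.
a = -4: -4+0=-4, -4+3=-1, -4+4=0, -4+10=6
a = -3: -3+0=-3, -3+3=0, -3+4=1, -3+10=7
a = -1: -1+0=-1, -1+3=2, -1+4=3, -1+10=9
a = 7: 7+0=7, 7+3=10, 7+4=11, 7+10=17
Collecting distinct sums: A + B = {-4, -3, -1, 0, 1, 2, 3, 6, 7, 9, 10, 11, 17}
|A + B| = 13

A + B = {-4, -3, -1, 0, 1, 2, 3, 6, 7, 9, 10, 11, 17}


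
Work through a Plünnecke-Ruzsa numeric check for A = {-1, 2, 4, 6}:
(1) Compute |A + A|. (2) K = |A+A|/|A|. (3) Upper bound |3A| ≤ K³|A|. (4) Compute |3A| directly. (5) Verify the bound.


|A| = 4.
Step 1: Compute A + A by enumerating all 16 pairs.
A + A = {-2, 1, 3, 4, 5, 6, 8, 10, 12}, so |A + A| = 9.
Step 2: Doubling constant K = |A + A|/|A| = 9/4 = 9/4 ≈ 2.2500.
Step 3: Plünnecke-Ruzsa gives |3A| ≤ K³·|A| = (2.2500)³ · 4 ≈ 45.5625.
Step 4: Compute 3A = A + A + A directly by enumerating all triples (a,b,c) ∈ A³; |3A| = 16.
Step 5: Check 16 ≤ 45.5625? Yes ✓.

K = 9/4, Plünnecke-Ruzsa bound K³|A| ≈ 45.5625, |3A| = 16, inequality holds.


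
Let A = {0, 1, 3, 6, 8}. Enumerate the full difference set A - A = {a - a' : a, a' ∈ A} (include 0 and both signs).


A - A = {a - a' : a, a' ∈ A}.
Compute a - a' for each ordered pair (a, a'):
a = 0: 0-0=0, 0-1=-1, 0-3=-3, 0-6=-6, 0-8=-8
a = 1: 1-0=1, 1-1=0, 1-3=-2, 1-6=-5, 1-8=-7
a = 3: 3-0=3, 3-1=2, 3-3=0, 3-6=-3, 3-8=-5
a = 6: 6-0=6, 6-1=5, 6-3=3, 6-6=0, 6-8=-2
a = 8: 8-0=8, 8-1=7, 8-3=5, 8-6=2, 8-8=0
Collecting distinct values (and noting 0 appears from a-a):
A - A = {-8, -7, -6, -5, -3, -2, -1, 0, 1, 2, 3, 5, 6, 7, 8}
|A - A| = 15

A - A = {-8, -7, -6, -5, -3, -2, -1, 0, 1, 2, 3, 5, 6, 7, 8}


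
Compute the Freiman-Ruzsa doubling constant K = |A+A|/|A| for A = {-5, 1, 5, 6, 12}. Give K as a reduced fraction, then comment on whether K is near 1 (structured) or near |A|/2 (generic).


|A| = 5.
Compute A + A by enumerating all 25 pairs.
A + A = {-10, -4, 0, 1, 2, 6, 7, 10, 11, 12, 13, 17, 18, 24}, so |A + A| = 14.
K = |A + A| / |A| = 14/5 (already in lowest terms) ≈ 2.8000.
Reference: AP of size 5 gives K = 9/5 ≈ 1.8000; a fully generic set of size 5 gives K ≈ 3.0000.

|A| = 5, |A + A| = 14, K = 14/5.


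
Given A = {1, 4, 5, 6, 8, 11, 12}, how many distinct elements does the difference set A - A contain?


A - A = {a - a' : a, a' ∈ A}; |A| = 7.
Bounds: 2|A|-1 ≤ |A - A| ≤ |A|² - |A| + 1, i.e. 13 ≤ |A - A| ≤ 43.
Note: 0 ∈ A - A always (from a - a). The set is symmetric: if d ∈ A - A then -d ∈ A - A.
Enumerate nonzero differences d = a - a' with a > a' (then include -d):
Positive differences: {1, 2, 3, 4, 5, 6, 7, 8, 10, 11}
Full difference set: {0} ∪ (positive diffs) ∪ (negative diffs).
|A - A| = 1 + 2·10 = 21 (matches direct enumeration: 21).

|A - A| = 21


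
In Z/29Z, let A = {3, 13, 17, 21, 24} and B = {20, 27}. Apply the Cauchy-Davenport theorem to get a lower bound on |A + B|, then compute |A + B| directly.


Cauchy-Davenport: |A + B| ≥ min(p, |A| + |B| - 1) for A, B nonempty in Z/pZ.
|A| = 5, |B| = 2, p = 29.
CD lower bound = min(29, 5 + 2 - 1) = min(29, 6) = 6.
Compute A + B mod 29 directly:
a = 3: 3+20=23, 3+27=1
a = 13: 13+20=4, 13+27=11
a = 17: 17+20=8, 17+27=15
a = 21: 21+20=12, 21+27=19
a = 24: 24+20=15, 24+27=22
A + B = {1, 4, 8, 11, 12, 15, 19, 22, 23}, so |A + B| = 9.
Verify: 9 ≥ 6? Yes ✓.

CD lower bound = 6, actual |A + B| = 9.


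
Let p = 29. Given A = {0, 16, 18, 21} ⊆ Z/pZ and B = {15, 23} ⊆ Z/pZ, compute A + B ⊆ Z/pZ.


Work in Z/29Z: reduce every sum a + b modulo 29.
Enumerate all 8 pairs:
a = 0: 0+15=15, 0+23=23
a = 16: 16+15=2, 16+23=10
a = 18: 18+15=4, 18+23=12
a = 21: 21+15=7, 21+23=15
Distinct residues collected: {2, 4, 7, 10, 12, 15, 23}
|A + B| = 7 (out of 29 total residues).

A + B = {2, 4, 7, 10, 12, 15, 23}


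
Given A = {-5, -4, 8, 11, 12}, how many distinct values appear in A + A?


A + A = {a + a' : a, a' ∈ A}; |A| = 5.
General bounds: 2|A| - 1 ≤ |A + A| ≤ |A|(|A|+1)/2, i.e. 9 ≤ |A + A| ≤ 15.
Lower bound 2|A|-1 is attained iff A is an arithmetic progression.
Enumerate sums a + a' for a ≤ a' (symmetric, so this suffices):
a = -5: -5+-5=-10, -5+-4=-9, -5+8=3, -5+11=6, -5+12=7
a = -4: -4+-4=-8, -4+8=4, -4+11=7, -4+12=8
a = 8: 8+8=16, 8+11=19, 8+12=20
a = 11: 11+11=22, 11+12=23
a = 12: 12+12=24
Distinct sums: {-10, -9, -8, 3, 4, 6, 7, 8, 16, 19, 20, 22, 23, 24}
|A + A| = 14

|A + A| = 14


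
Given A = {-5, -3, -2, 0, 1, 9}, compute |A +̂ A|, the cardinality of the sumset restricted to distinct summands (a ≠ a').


Restricted sumset: A +̂ A = {a + a' : a ∈ A, a' ∈ A, a ≠ a'}.
Equivalently, take A + A and drop any sum 2a that is achievable ONLY as a + a for a ∈ A (i.e. sums representable only with equal summands).
Enumerate pairs (a, a') with a < a' (symmetric, so each unordered pair gives one sum; this covers all a ≠ a'):
  -5 + -3 = -8
  -5 + -2 = -7
  -5 + 0 = -5
  -5 + 1 = -4
  -5 + 9 = 4
  -3 + -2 = -5
  -3 + 0 = -3
  -3 + 1 = -2
  -3 + 9 = 6
  -2 + 0 = -2
  -2 + 1 = -1
  -2 + 9 = 7
  0 + 1 = 1
  0 + 9 = 9
  1 + 9 = 10
Collected distinct sums: {-8, -7, -5, -4, -3, -2, -1, 1, 4, 6, 7, 9, 10}
|A +̂ A| = 13
(Reference bound: |A +̂ A| ≥ 2|A| - 3 for |A| ≥ 2, with |A| = 6 giving ≥ 9.)

|A +̂ A| = 13
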